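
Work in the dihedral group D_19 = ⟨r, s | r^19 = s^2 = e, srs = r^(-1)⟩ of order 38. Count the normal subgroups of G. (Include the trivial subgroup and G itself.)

G has 22 subgroups. Checking conjugation-invariance by order — order 1: 1/1 normal; order 2: 0/19 normal; order 19: 1/1 normal; order 38: 1/1 normal.
Total normal subgroups: 3.

3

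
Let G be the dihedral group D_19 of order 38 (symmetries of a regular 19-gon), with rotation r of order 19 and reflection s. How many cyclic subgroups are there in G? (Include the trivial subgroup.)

21

A cyclic subgroup of order d is generated by each of its φ(d) elements of order d, so the cyclic subgroups of order d number (#elements of order d)/φ(d).
Cyclic subgroups by order — order 1: 1; order 2: 19; order 19: 1.
Total: 21.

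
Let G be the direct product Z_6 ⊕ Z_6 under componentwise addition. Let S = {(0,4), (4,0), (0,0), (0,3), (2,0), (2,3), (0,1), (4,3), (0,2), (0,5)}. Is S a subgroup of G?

|S| = 10 does not divide |G| = 36, so by Lagrange S is not a subgroup.

No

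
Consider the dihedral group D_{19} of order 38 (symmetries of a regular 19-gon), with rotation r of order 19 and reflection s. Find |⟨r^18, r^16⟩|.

|⟨r^18⟩| = 19 and |⟨r^16⟩| = 19, so |H| is a multiple of lcm(19, 19) = 19 and divides |G| = 38.
Closing under the operation: H = {e, r, r^2, r^3, r^4, r^5, r^6, r^7, r^8, r^9, r^10, r^11, r^12, r^13, r^14, r^15, r^16, r^17, r^18}, so |H| = 19.

19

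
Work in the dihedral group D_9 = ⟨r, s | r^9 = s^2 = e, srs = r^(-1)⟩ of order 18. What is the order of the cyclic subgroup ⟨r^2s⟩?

Computing powers of r^2s: the smallest k with (r^2s)^k = e is k = 2.

2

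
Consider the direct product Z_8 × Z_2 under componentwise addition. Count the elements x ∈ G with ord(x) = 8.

8

An element (a,b) has order lcm(ord(a), ord(b)); count pairs with lcm equal to 8.
Enumerating gives 8 such elements.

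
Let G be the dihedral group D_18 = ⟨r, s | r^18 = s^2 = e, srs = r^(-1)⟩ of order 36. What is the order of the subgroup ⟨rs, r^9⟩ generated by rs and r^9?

4

|⟨rs⟩| = 2 and |⟨r^9⟩| = 2, so |H| is a multiple of lcm(2, 2) = 2 and divides |G| = 36.
Closing under the operation: H = {e, r^9, rs, r^10s}, so |H| = 4.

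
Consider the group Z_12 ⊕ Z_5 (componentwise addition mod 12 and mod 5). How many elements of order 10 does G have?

4

An element (a,b) has order lcm(ord(a), ord(b)); count pairs with lcm equal to 10.
Enumerating gives 4 such elements.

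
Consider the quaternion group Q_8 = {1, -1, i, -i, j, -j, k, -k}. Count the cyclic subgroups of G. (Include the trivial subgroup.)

5

A cyclic subgroup of order d is generated by each of its φ(d) elements of order d, so the cyclic subgroups of order d number (#elements of order d)/φ(d).
Cyclic subgroups by order — order 1: 1; order 2: 1; order 4: 3.
Total: 5.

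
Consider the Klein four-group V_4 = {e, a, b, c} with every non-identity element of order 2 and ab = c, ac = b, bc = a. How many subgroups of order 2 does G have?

|G| = 4 and 2 | 4, so subgroups of order 2 are possible by Lagrange.
The subgroups of order 2 are: {e, a}; {e, b}; {e, c}.
So G has 3 subgroups of order 2.

3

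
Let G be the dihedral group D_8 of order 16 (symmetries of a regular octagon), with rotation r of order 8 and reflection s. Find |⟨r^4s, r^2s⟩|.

8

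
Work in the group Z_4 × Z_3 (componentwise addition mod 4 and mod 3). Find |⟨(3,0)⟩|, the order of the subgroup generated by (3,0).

4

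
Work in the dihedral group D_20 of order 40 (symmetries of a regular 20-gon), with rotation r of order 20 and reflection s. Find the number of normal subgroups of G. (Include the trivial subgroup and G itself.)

G has 48 subgroups. Checking conjugation-invariance by order — order 1: 1/1 normal; order 2: 1/21 normal; order 4: 1/11 normal; order 5: 1/1 normal; order 8: 0/5 normal; order 10: 1/5 normal; order 20: 3/3 normal; order 40: 1/1 normal.
Total normal subgroups: 9.

9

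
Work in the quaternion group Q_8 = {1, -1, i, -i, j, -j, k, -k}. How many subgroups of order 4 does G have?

|G| = 8 and 4 | 8, so subgroups of order 4 are possible by Lagrange.
The subgroups of order 4 are: {1, -1, i, -i}; {1, -1, j, -j}; {1, -1, k, -k}.
So G has 3 subgroups of order 4.

3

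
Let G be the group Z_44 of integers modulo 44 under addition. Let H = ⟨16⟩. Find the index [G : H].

4

|⟨16⟩| = 11 and |G| = 44.
By Lagrange, [G : H] = |G|/|H| = 44/11 = 4.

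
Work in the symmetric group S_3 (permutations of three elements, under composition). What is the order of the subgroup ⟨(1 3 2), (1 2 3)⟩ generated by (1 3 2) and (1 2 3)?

|⟨(1 3 2)⟩| = 3 and |⟨(1 2 3)⟩| = 3, so |H| is a multiple of lcm(3, 3) = 3 and divides |G| = 6.
Closing under the operation: H = {e, (1 2 3), (1 3 2)}, so |H| = 3.

3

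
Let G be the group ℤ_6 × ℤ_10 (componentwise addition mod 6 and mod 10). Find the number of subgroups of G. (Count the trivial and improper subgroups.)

|G| = 60, so by Lagrange every subgroup order divides 60. Divisors: 1, 2, 3, 4, 5, 6, 10, 12, 15, 20, 30, 60.
Subgroups by order — order 1: 1; order 2: 3; order 3: 1; order 4: 1; order 5: 1; order 6: 3; order 10: 3; order 12: 1; order 15: 1; order 20: 1; order 30: 3; order 60: 1.
Total: 1 + 3 + 1 + 1 + 1 + 3 + 3 + 1 + 1 + 1 + 3 + 1 = 20.

20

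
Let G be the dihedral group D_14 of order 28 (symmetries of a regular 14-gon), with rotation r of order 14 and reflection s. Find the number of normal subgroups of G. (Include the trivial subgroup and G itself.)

7

G has 28 subgroups. Checking conjugation-invariance by order — order 1: 1/1 normal; order 2: 1/15 normal; order 4: 0/7 normal; order 7: 1/1 normal; order 14: 3/3 normal; order 28: 1/1 normal.
Total normal subgroups: 7.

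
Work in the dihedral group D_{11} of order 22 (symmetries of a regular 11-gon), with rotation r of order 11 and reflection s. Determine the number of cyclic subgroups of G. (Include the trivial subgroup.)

13

Group the elements of G by the cyclic subgroup they generate; each cyclic subgroup of order d accounts for φ(d) elements.
Cyclic subgroups by order — order 1: 1; order 2: 11; order 11: 1.
Total: 13.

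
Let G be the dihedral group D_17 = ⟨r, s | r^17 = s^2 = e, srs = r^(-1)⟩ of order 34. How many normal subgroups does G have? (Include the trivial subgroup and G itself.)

3

G has 20 subgroups. Checking conjugation-invariance by order — order 1: 1/1 normal; order 2: 0/17 normal; order 17: 1/1 normal; order 34: 1/1 normal.
Total normal subgroups: 3.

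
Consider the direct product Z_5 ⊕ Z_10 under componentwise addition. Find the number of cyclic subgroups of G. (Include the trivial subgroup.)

Each element a generates a cyclic subgroup ⟨a⟩; distinct elements may generate the same one (a cyclic group of order d has φ(d) generators).
Cyclic subgroups by order — order 1: 1; order 2: 1; order 5: 6; order 10: 6.
Total: 14.

14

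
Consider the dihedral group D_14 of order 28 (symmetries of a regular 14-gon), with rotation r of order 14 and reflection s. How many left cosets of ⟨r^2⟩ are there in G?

|⟨r^2⟩| = 7 and |G| = 28.
By Lagrange, [G : H] = |G|/|H| = 28/7 = 4.

4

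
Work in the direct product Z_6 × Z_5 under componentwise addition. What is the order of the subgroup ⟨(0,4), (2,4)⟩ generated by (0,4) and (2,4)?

|⟨(0,4)⟩| = 5 and |⟨(2,4)⟩| = 15, so |H| is a multiple of lcm(5, 15) = 15 and divides |G| = 30.
Closing under the operation: H = {(0,0), (0,1), (0,2), (0,3), (0,4), (2,0), (2,1), (2,2), (2,3), (2,4), (4,0), (4,1), (4,2), (4,3), (4,4)}, so |H| = 15.

15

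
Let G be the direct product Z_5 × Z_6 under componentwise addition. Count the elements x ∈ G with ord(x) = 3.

2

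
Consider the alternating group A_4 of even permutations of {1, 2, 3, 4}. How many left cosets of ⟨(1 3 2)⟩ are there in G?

4

|⟨(1 3 2)⟩| = 3 and |G| = 12.
By Lagrange, [G : H] = |G|/|H| = 12/3 = 4.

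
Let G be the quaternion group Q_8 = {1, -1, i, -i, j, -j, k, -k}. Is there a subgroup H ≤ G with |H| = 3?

No

3 does not divide |G| = 8, so by Lagrange no subgroup of order 3 exists.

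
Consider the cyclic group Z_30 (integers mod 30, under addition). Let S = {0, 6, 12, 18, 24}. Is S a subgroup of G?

|S| = 5 divides |G| = 30, consistent with Lagrange.
S contains the identity, every element's inverse is in S, and S is closed under +: it is a subgroup.
In fact S = ⟨18⟩.

Yes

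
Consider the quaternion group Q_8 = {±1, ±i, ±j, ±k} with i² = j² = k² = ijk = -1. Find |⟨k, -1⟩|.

4

|⟨k⟩| = 4 and |⟨-1⟩| = 2, so |H| is a multiple of lcm(4, 2) = 4 and divides |G| = 8.
Closing under the operation: H = {1, -1, k, -k}, so |H| = 4.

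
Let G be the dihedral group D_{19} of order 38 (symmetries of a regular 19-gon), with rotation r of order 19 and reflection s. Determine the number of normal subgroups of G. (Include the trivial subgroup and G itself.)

G has 22 subgroups. Checking conjugation-invariance by order — order 1: 1/1 normal; order 2: 0/19 normal; order 19: 1/1 normal; order 38: 1/1 normal.
Total normal subgroups: 3.

3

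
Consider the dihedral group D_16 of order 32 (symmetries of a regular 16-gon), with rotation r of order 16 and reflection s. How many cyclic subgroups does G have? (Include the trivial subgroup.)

21

Each element a generates a cyclic subgroup ⟨a⟩; distinct elements may generate the same one (a cyclic group of order d has φ(d) generators).
Cyclic subgroups by order — order 1: 1; order 2: 17; order 4: 1; order 8: 1; order 16: 1.
Total: 21.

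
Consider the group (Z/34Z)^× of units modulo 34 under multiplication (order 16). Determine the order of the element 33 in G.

2

Compute successive powers of 33 mod 34: 33, 1; 33^2 ≡ 1 (mod 34).
So |⟨33⟩| = 2.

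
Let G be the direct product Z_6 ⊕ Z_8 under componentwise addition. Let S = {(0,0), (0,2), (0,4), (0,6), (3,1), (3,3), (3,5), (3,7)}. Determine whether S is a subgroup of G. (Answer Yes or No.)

Yes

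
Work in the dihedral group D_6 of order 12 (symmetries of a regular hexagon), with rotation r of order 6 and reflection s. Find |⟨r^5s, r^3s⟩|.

6

|⟨r^5s⟩| = 2 and |⟨r^3s⟩| = 2, so |H| is a multiple of lcm(2, 2) = 2 and divides |G| = 12.
Closing under the operation: H = {e, r^2, r^4, rs, r^3s, r^5s}, so |H| = 6.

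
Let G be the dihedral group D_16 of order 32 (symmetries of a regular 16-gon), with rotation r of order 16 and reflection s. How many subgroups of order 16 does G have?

3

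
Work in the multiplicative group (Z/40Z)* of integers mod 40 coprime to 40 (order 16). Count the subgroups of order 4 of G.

|G| = 16 and 4 | 16, so subgroups of order 4 are possible by Lagrange.
The subgroups of order 4 are: {1, 9, 11, 19}; {1, 11, 21, 31}; {1, 11, 29, 39}; {1, 9, 13, 37}; … (11 in all).
So G has 11 subgroups of order 4.

11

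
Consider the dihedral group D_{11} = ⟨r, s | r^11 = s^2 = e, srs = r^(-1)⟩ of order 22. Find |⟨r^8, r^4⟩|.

|⟨r^8⟩| = 11 and |⟨r^4⟩| = 11, so |H| is a multiple of lcm(11, 11) = 11 and divides |G| = 22.
Closing under the operation: H = {e, r, r^2, r^3, r^4, r^5, r^6, r^7, r^8, r^9, r^10}, so |H| = 11.

11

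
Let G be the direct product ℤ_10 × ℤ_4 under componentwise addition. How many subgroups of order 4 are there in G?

3

|G| = 40 and 4 | 40, so subgroups of order 4 are possible by Lagrange.
The subgroups of order 4 are: {(0,0), (0,1), (0,2), (0,3)}; {(0,0), (0,2), (5,0), (5,2)}; {(0,0), (0,2), (5,1), (5,3)}.
So G has 3 subgroups of order 4.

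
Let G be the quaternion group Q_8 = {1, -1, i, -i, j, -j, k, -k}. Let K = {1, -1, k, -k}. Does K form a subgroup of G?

|K| = 4 divides |G| = 8, consistent with Lagrange.
K contains the identity, every element's inverse is in K, and K is closed under ·: it is a subgroup.
In fact K = ⟨-k⟩.

Yes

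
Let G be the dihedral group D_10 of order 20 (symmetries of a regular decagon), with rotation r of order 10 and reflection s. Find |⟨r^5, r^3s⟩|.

|⟨r^5⟩| = 2 and |⟨r^3s⟩| = 2, so |H| is a multiple of lcm(2, 2) = 2 and divides |G| = 20.
Closing under the operation: H = {e, r^5, r^3s, r^8s}, so |H| = 4.

4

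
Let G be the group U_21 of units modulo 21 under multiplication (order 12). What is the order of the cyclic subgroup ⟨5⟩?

Compute successive powers of 5 mod 21: 5, 4, 20, 16, 17, 1; 5^6 ≡ 1 (mod 21).
So |⟨5⟩| = 6.

6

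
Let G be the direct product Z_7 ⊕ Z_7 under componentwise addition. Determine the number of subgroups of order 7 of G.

|G| = 49 and 7 | 49, so subgroups of order 7 are possible by Lagrange.
The subgroups of order 7 are: {(0,0), (0,1), (0,2), (0,3), (0,4), (0,5), (0,6)}; {(0,0), (1,0), (2,0), (3,0), (4,0), (5,0), (6,0)}; {(0,0), (1,1), (2,2), (3,3), (4,4), (5,5), (6,6)}; {(0,0), (1,2), (2,4), (3,6), (4,1), (5,3), (6,5)}; … (8 in all).
So G has 8 subgroups of order 7.

8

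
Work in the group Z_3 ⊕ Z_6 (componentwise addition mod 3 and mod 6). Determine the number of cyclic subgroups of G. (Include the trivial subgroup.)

A cyclic subgroup of order d is generated by each of its φ(d) elements of order d, so the cyclic subgroups of order d number (#elements of order d)/φ(d).
Cyclic subgroups by order — order 1: 1; order 2: 1; order 3: 4; order 6: 4.
Total: 10.

10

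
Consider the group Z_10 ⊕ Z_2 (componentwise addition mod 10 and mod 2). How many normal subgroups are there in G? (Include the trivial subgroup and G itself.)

10

G is abelian, so every subgroup is normal.
G has 10 subgroups in total, hence 10 normal subgroups.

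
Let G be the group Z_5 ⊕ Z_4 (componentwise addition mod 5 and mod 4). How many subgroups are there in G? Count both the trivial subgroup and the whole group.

|G| = 20, so by Lagrange every subgroup order divides 20. Divisors: 1, 2, 4, 5, 10, 20.
Subgroups by order — order 1: 1; order 2: 1; order 4: 1; order 5: 1; order 10: 1; order 20: 1.
Total: 1 + 1 + 1 + 1 + 1 + 1 = 6.

6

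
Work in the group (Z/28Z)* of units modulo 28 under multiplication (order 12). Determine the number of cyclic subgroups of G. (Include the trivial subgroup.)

8

Each element a generates a cyclic subgroup ⟨a⟩; distinct elements may generate the same one (a cyclic group of order d has φ(d) generators).
Cyclic subgroups by order — order 1: 1; order 2: 3; order 3: 1; order 6: 3.
Total: 8.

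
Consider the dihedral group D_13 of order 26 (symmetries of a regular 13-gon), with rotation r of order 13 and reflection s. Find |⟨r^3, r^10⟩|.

13

|⟨r^3⟩| = 13 and |⟨r^10⟩| = 13, so |H| is a multiple of lcm(13, 13) = 13 and divides |G| = 26.
Closing under the operation: H = {e, r, r^2, r^3, r^4, r^5, r^6, r^7, r^8, r^9, r^10, r^11, r^12}, so |H| = 13.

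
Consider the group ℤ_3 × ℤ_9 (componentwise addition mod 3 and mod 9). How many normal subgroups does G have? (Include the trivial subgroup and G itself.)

G is abelian, so every subgroup is normal.
G has 10 subgroups in total, hence 10 normal subgroups.

10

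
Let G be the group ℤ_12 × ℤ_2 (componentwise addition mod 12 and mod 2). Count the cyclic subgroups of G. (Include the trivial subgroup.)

Each element a generates a cyclic subgroup ⟨a⟩; distinct elements may generate the same one (a cyclic group of order d has φ(d) generators).
Cyclic subgroups by order — order 1: 1; order 2: 3; order 3: 1; order 4: 2; order 6: 3; order 12: 2.
Total: 12.

12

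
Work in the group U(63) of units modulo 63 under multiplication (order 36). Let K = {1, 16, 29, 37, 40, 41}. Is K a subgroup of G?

16 ∈ K but its inverse 4 ∉ K, so K is not a subgroup.

No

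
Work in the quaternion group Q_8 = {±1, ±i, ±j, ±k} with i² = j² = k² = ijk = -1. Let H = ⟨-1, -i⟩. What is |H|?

|⟨-1⟩| = 2 and |⟨-i⟩| = 4, so |H| is a multiple of lcm(2, 4) = 4 and divides |G| = 8.
Closing under the operation: H = {1, -1, i, -i}, so |H| = 4.

4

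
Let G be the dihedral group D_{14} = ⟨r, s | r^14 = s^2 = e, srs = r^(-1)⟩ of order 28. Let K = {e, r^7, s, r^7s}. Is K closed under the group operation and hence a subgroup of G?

|K| = 4 divides |G| = 28, consistent with Lagrange.
K contains the identity, every element's inverse is in K, and K is closed under ·: it is a subgroup.

Yes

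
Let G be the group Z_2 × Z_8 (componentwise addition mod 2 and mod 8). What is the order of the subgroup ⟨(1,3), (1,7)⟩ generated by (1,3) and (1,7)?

8

|⟨(1,3)⟩| = 8 and |⟨(1,7)⟩| = 8, so |H| is a multiple of lcm(8, 8) = 8 and divides |G| = 16.
Closing under the operation: H = {(0,0), (0,2), (0,4), (0,6), (1,1), (1,3), (1,5), (1,7)}, so |H| = 8.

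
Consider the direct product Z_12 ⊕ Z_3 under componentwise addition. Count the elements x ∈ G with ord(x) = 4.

2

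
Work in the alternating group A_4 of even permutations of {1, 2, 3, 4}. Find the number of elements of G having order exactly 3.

The elements of order 3 are: (2 3 4), (2 4 3), (1 2 3), (1 2 4), (1 3 2), (1 3 4), (1 4 2), (1 4 3).
That's 8.

8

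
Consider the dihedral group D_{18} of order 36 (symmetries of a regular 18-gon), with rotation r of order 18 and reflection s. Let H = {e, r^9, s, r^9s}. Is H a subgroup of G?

Yes

|H| = 4 divides |G| = 36, consistent with Lagrange.
H contains the identity, every element's inverse is in H, and H is closed under ·: it is a subgroup.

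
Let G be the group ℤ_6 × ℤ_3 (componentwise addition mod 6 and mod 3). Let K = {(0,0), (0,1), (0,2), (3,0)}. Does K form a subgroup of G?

No

|K| = 4 does not divide |G| = 18, so by Lagrange K is not a subgroup.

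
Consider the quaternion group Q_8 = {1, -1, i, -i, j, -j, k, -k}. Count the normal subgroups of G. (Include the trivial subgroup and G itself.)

6

G has 6 subgroups. Checking conjugation-invariance by order — order 1: 1/1 normal; order 2: 1/1 normal; order 4: 3/3 normal; order 8: 1/1 normal.
Total normal subgroups: 6.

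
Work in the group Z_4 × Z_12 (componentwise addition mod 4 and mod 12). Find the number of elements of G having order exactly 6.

6

An element (a,b) has order lcm(ord(a), ord(b)); count pairs with lcm equal to 6.
Enumerating gives 6 such elements.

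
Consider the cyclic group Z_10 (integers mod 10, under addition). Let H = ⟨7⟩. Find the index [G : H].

|⟨7⟩| = 10 and |G| = 10.
By Lagrange, [G : H] = |G|/|H| = 10/10 = 1.

1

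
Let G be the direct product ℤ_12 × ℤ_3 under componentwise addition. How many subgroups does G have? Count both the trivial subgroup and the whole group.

18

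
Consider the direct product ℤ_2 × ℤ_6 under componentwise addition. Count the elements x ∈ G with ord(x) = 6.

An element (a,b) has order lcm(ord(a), ord(b)); count pairs with lcm equal to 6.
Enumerating gives 6 such elements.

6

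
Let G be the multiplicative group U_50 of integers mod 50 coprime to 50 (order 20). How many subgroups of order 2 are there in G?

|G| = 20 and 2 | 20, so subgroups of order 2 are possible by Lagrange.
The subgroups of order 2 are: {1, 49}.
So G has 1 subgroup of order 2.

1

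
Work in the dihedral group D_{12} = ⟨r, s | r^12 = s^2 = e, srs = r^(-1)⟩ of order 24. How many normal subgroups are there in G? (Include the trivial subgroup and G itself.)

G has 34 subgroups. Checking conjugation-invariance by order — order 1: 1/1 normal; order 2: 1/13 normal; order 3: 1/1 normal; order 4: 1/7 normal; order 6: 1/5 normal; order 8: 0/3 normal; order 12: 3/3 normal; order 24: 1/1 normal.
Total normal subgroups: 9.

9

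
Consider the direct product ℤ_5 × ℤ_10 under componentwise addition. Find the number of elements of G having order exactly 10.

An element (a,b) has order lcm(ord(a), ord(b)); count pairs with lcm equal to 10.
Enumerating gives 24 such elements.

24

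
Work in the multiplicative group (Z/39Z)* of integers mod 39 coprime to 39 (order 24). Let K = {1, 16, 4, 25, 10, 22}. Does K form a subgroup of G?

|K| = 6 divides |G| = 24, consistent with Lagrange.
K contains the identity, every element's inverse is in K, and K is closed under ·: it is a subgroup.
In fact K = ⟨4⟩.

Yes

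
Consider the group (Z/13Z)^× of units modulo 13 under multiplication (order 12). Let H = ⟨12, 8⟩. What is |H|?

|⟨12⟩| = 2 and |⟨8⟩| = 4, so |H| is a multiple of lcm(2, 4) = 4 and divides |G| = 12.
Closing under the operation: H = {1, 5, 8, 12}, so |H| = 4.

4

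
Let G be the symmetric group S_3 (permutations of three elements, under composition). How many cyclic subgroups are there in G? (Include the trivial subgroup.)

A cyclic subgroup of order d is generated by each of its φ(d) elements of order d, so the cyclic subgroups of order d number (#elements of order d)/φ(d).
Cyclic subgroups by order — order 1: 1; order 2: 3; order 3: 1.
Total: 5.

5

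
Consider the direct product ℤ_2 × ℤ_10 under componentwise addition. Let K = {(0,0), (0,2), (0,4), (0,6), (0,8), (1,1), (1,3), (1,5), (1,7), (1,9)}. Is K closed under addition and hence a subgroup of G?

Yes

|K| = 10 divides |G| = 20, consistent with Lagrange.
K contains the identity, every element's inverse is in K, and K is closed under +: it is a subgroup.
In fact K = ⟨(1,1)⟩.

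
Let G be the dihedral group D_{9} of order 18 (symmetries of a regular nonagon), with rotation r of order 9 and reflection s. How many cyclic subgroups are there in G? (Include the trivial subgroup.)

12

A cyclic subgroup of order d is generated by each of its φ(d) elements of order d, so the cyclic subgroups of order d number (#elements of order d)/φ(d).
Cyclic subgroups by order — order 1: 1; order 2: 9; order 3: 1; order 9: 1.
Total: 12.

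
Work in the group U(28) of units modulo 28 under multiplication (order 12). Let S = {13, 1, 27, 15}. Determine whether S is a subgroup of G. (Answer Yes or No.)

Yes

|S| = 4 divides |G| = 12, consistent with Lagrange.
S contains the identity, every element's inverse is in S, and S is closed under ·: it is a subgroup.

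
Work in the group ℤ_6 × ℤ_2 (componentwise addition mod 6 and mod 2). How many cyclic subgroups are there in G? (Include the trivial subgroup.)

8

Group the elements of G by the cyclic subgroup they generate; each cyclic subgroup of order d accounts for φ(d) elements.
Cyclic subgroups by order — order 1: 1; order 2: 3; order 3: 1; order 6: 3.
Total: 8.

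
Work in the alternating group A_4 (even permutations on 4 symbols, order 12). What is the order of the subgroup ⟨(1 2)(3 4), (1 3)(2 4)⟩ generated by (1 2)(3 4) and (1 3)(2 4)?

|⟨(1 2)(3 4)⟩| = 2 and |⟨(1 3)(2 4)⟩| = 2, so |H| is a multiple of lcm(2, 2) = 2 and divides |G| = 12.
Closing under the operation: H = {e, (1 2)(3 4), (1 3)(2 4), (1 4)(2 3)}, so |H| = 4.

4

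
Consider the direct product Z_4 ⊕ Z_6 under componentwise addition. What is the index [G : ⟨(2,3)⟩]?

12

|⟨(2,3)⟩| = 2 and |G| = 24.
By Lagrange, [G : H] = |G|/|H| = 24/2 = 12.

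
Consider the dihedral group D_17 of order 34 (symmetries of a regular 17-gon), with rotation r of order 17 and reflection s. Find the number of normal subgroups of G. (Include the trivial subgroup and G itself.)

G has 20 subgroups. Checking conjugation-invariance by order — order 1: 1/1 normal; order 2: 0/17 normal; order 17: 1/1 normal; order 34: 1/1 normal.
Total normal subgroups: 3.

3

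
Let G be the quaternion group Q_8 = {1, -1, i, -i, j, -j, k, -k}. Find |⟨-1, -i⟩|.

|⟨-1⟩| = 2 and |⟨-i⟩| = 4, so |H| is a multiple of lcm(2, 4) = 4 and divides |G| = 8.
Closing under the operation: H = {1, -1, i, -i}, so |H| = 4.

4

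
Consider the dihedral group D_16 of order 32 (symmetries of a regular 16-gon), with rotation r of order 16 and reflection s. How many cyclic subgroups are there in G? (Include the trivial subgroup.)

21

A cyclic subgroup of order d is generated by each of its φ(d) elements of order d, so the cyclic subgroups of order d number (#elements of order d)/φ(d).
Cyclic subgroups by order — order 1: 1; order 2: 17; order 4: 1; order 8: 1; order 16: 1.
Total: 21.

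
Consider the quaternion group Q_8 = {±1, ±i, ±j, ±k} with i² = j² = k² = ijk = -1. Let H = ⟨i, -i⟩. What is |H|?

|⟨i⟩| = 4 and |⟨-i⟩| = 4, so |H| is a multiple of lcm(4, 4) = 4 and divides |G| = 8.
Closing under the operation: H = {1, -1, i, -i}, so |H| = 4.

4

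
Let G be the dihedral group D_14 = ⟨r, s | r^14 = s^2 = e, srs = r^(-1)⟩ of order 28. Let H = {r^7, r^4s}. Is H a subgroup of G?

No

The identity e ∉ H, so H is not a subgroup.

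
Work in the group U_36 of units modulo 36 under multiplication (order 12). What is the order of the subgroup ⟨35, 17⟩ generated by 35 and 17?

4

|⟨35⟩| = 2 and |⟨17⟩| = 2, so |H| is a multiple of lcm(2, 2) = 2 and divides |G| = 12.
Closing under the operation: H = {1, 17, 19, 35}, so |H| = 4.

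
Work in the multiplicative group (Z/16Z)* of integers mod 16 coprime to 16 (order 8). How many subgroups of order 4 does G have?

3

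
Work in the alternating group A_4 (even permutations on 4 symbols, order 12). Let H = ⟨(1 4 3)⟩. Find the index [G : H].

|⟨(1 4 3)⟩| = 3 and |G| = 12.
By Lagrange, [G : H] = |G|/|H| = 12/3 = 4.

4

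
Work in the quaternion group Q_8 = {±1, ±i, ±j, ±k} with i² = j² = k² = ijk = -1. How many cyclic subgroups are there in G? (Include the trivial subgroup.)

A cyclic subgroup of order d is generated by each of its φ(d) elements of order d, so the cyclic subgroups of order d number (#elements of order d)/φ(d).
Cyclic subgroups by order — order 1: 1; order 2: 1; order 4: 3.
Total: 5.

5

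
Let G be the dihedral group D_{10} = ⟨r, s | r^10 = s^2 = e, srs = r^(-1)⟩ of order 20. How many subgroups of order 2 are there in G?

11

|G| = 20 and 2 | 20, so subgroups of order 2 are possible by Lagrange.
The subgroups of order 2 are: {e, r^2s}; {e, r^3s}; {e, r^4s}; {e, r^5}; … (11 in all).
So G has 11 subgroups of order 2.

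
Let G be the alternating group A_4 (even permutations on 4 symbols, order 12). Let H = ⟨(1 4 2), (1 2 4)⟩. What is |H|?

3

|⟨(1 4 2)⟩| = 3 and |⟨(1 2 4)⟩| = 3, so |H| is a multiple of lcm(3, 3) = 3 and divides |G| = 12.
Closing under the operation: H = {e, (1 2 4), (1 4 2)}, so |H| = 3.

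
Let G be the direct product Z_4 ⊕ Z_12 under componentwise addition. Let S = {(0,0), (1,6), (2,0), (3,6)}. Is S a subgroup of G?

Yes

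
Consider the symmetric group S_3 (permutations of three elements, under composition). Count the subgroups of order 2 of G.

|G| = 6 and 2 | 6, so subgroups of order 2 are possible by Lagrange.
The subgroups of order 2 are: {e, (1 2)}; {e, (1 3)}; {e, (2 3)}.
So G has 3 subgroups of order 2.

3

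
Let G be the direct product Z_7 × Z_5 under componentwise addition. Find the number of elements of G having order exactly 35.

24

An element (a,b) has order lcm(ord(a), ord(b)); count pairs with lcm equal to 35.
Enumerating gives 24 such elements.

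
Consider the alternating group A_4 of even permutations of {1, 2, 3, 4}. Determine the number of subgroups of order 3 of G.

4

|G| = 12 and 3 | 12, so subgroups of order 3 are possible by Lagrange.
The subgroups of order 3 are: {e, (1 2 3), (1 3 2)}; {e, (1 2 4), (1 4 2)}; {e, (1 3 4), (1 4 3)}; {e, (2 3 4), (2 4 3)}.
So G has 4 subgroups of order 3.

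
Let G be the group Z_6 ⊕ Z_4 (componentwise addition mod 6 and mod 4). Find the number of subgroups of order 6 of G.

3

|G| = 24 and 6 | 24, so subgroups of order 6 are possible by Lagrange.
The subgroups of order 6 are: {(0,0), (0,2), (2,0), (2,2), (4,0), (4,2)}; {(0,0), (1,0), (2,0), (3,0), (4,0), (5,0)}; {(0,0), (1,2), (2,0), (3,2), (4,0), (5,2)}.
So G has 3 subgroups of order 6.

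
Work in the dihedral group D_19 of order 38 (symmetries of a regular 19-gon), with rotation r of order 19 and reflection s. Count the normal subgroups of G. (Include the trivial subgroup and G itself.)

G has 22 subgroups. Checking conjugation-invariance by order — order 1: 1/1 normal; order 2: 0/19 normal; order 19: 1/1 normal; order 38: 1/1 normal.
Total normal subgroups: 3.

3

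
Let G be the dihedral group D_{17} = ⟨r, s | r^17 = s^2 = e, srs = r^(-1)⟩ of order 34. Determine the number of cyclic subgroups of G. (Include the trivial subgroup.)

Group the elements of G by the cyclic subgroup they generate; each cyclic subgroup of order d accounts for φ(d) elements.
Cyclic subgroups by order — order 1: 1; order 2: 17; order 17: 1.
Total: 19.

19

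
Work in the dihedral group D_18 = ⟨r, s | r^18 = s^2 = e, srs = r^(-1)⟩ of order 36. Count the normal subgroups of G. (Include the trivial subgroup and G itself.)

9

G has 45 subgroups. Checking conjugation-invariance by order — order 1: 1/1 normal; order 2: 1/19 normal; order 3: 1/1 normal; order 4: 0/9 normal; order 6: 1/7 normal; order 9: 1/1 normal; order 12: 0/3 normal; order 18: 3/3 normal; order 36: 1/1 normal.
Total normal subgroups: 9.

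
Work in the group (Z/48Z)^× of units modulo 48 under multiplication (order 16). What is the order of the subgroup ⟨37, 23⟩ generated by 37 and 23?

|⟨37⟩| = 4 and |⟨23⟩| = 2, so |H| is a multiple of lcm(4, 2) = 4 and divides |G| = 16.
Closing under the operation: H = {1, 11, 13, 23, 25, 35, 37, 47}, so |H| = 8.

8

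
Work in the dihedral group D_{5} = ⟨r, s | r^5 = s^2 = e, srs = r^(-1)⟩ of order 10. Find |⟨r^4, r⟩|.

5

|⟨r^4⟩| = 5 and |⟨r⟩| = 5, so |H| is a multiple of lcm(5, 5) = 5 and divides |G| = 10.
Closing under the operation: H = {e, r, r^2, r^3, r^4}, so |H| = 5.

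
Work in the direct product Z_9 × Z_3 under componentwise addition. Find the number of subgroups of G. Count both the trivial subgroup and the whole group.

10

|G| = 27, so by Lagrange every subgroup order divides 27. Divisors: 1, 3, 9, 27.
Subgroups by order — order 1: 1; order 3: 4; order 9: 4; order 27: 1.
Total: 1 + 4 + 4 + 1 = 10.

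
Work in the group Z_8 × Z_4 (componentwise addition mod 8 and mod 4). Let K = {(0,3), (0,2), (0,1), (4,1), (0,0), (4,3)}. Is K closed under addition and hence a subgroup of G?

No

|K| = 6 does not divide |G| = 32, so by Lagrange K is not a subgroup.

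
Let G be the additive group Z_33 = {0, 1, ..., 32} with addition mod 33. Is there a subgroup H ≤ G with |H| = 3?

3 | 33. A subgroup of order 3 is {0, 11, 22}.

Yes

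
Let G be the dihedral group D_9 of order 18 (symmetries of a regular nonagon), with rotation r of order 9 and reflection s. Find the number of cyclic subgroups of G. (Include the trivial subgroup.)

12

A cyclic subgroup of order d is generated by each of its φ(d) elements of order d, so the cyclic subgroups of order d number (#elements of order d)/φ(d).
Cyclic subgroups by order — order 1: 1; order 2: 9; order 3: 1; order 9: 1.
Total: 12.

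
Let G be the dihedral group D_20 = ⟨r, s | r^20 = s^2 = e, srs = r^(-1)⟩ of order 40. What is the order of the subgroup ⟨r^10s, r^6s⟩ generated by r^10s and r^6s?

10

|⟨r^10s⟩| = 2 and |⟨r^6s⟩| = 2, so |H| is a multiple of lcm(2, 2) = 2 and divides |G| = 40.
Closing under the operation: H = {e, r^4, r^8, r^12, r^16, r^2s, r^6s, r^10s, r^14s, r^18s}, so |H| = 10.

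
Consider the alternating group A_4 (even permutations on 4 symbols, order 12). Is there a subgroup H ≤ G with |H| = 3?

3 | 12. A subgroup of order 3 is {e, (1 2 3), (1 3 2)}.

Yes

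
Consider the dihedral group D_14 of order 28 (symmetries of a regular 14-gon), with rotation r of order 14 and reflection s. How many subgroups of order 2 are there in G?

|G| = 28 and 2 | 28, so subgroups of order 2 are possible by Lagrange.
The subgroups of order 2 are: {e, r^10s}; {e, r^11s}; {e, r^12s}; {e, r^13s}; … (15 in all).
So G has 15 subgroups of order 2.

15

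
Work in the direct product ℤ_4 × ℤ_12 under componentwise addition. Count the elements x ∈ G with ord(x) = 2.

An element (a,b) has order lcm(ord(a), ord(b)); count pairs with lcm equal to 2.
Enumerating gives 3 such elements.

3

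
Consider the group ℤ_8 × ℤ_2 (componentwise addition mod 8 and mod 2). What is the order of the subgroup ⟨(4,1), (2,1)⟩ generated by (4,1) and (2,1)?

|⟨(4,1)⟩| = 2 and |⟨(2,1)⟩| = 4, so |H| is a multiple of lcm(2, 4) = 4 and divides |G| = 16.
Closing under the operation: H = {(0,0), (0,1), (2,0), (2,1), (4,0), (4,1), (6,0), (6,1)}, so |H| = 8.

8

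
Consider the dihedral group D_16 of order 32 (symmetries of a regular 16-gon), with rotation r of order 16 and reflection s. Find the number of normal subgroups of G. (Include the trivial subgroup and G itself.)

8

G has 36 subgroups. Checking conjugation-invariance by order — order 1: 1/1 normal; order 2: 1/17 normal; order 4: 1/9 normal; order 8: 1/5 normal; order 16: 3/3 normal; order 32: 1/1 normal.
Total normal subgroups: 8.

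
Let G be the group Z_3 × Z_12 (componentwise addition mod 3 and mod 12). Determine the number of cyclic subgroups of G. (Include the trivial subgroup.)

15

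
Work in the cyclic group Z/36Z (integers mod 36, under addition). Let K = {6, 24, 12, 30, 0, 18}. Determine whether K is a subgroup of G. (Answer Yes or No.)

|K| = 6 divides |G| = 36, consistent with Lagrange.
K contains the identity, every element's inverse is in K, and K is closed under +: it is a subgroup.
In fact K = ⟨6⟩.

Yes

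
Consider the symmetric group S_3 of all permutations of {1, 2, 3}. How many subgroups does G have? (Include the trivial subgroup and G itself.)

|G| = 6, so by Lagrange every subgroup order divides 6. Divisors: 1, 2, 3, 6.
Subgroups by order — order 1: 1; order 2: 3; order 3: 1; order 6: 1.
Total: 1 + 3 + 1 + 1 = 6.

6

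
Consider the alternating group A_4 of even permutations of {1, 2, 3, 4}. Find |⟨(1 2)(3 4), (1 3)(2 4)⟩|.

|⟨(1 2)(3 4)⟩| = 2 and |⟨(1 3)(2 4)⟩| = 2, so |H| is a multiple of lcm(2, 2) = 2 and divides |G| = 12.
Closing under the operation: H = {e, (1 2)(3 4), (1 3)(2 4), (1 4)(2 3)}, so |H| = 4.

4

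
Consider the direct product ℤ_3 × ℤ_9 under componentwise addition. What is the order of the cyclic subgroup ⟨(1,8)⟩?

9

The order of (1,8) in Z_3 × Z_9 is lcm(ord(1) in Z_3, ord(8) in Z_9).
ord(1) = 3 and ord(8) = 9, so |⟨(1,8)⟩| = lcm(3, 9) = 9.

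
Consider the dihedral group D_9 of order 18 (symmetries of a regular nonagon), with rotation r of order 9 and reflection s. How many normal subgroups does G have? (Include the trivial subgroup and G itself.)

G has 16 subgroups. Checking conjugation-invariance by order — order 1: 1/1 normal; order 2: 0/9 normal; order 3: 1/1 normal; order 6: 0/3 normal; order 9: 1/1 normal; order 18: 1/1 normal.
Total normal subgroups: 4.

4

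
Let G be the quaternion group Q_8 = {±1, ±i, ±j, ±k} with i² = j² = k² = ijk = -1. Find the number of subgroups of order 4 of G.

|G| = 8 and 4 | 8, so subgroups of order 4 are possible by Lagrange.
The subgroups of order 4 are: {1, -1, i, -i}; {1, -1, j, -j}; {1, -1, k, -k}.
So G has 3 subgroups of order 4.

3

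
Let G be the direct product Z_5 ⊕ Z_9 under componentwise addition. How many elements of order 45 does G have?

24

An element (a,b) has order lcm(ord(a), ord(b)); count pairs with lcm equal to 45.
Enumerating gives 24 such elements.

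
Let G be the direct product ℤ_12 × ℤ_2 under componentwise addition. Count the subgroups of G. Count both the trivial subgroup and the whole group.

16

|G| = 24, so by Lagrange every subgroup order divides 24. Divisors: 1, 2, 3, 4, 6, 8, 12, 24.
Subgroups by order — order 1: 1; order 2: 3; order 3: 1; order 4: 3; order 6: 3; order 8: 1; order 12: 3; order 24: 1.
Total: 1 + 3 + 1 + 3 + 3 + 1 + 3 + 1 = 16.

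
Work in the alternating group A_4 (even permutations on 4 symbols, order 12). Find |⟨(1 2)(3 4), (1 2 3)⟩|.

|⟨(1 2)(3 4)⟩| = 2 and |⟨(1 2 3)⟩| = 3, so |H| is a multiple of lcm(2, 3) = 6 and divides |G| = 12.
Closing {(1 2)(3 4), (1 2 3)} under the group operation gives all of G, so |H| = 12.

12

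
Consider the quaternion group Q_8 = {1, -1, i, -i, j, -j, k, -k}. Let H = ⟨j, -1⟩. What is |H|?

|⟨j⟩| = 4 and |⟨-1⟩| = 2, so |H| is a multiple of lcm(4, 2) = 4 and divides |G| = 8.
Closing under the operation: H = {1, -1, j, -j}, so |H| = 4.

4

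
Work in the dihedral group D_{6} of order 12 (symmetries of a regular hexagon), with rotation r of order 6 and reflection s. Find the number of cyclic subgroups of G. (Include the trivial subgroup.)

10

Each element a generates a cyclic subgroup ⟨a⟩; distinct elements may generate the same one (a cyclic group of order d has φ(d) generators).
Cyclic subgroups by order — order 1: 1; order 2: 7; order 3: 1; order 6: 1.
Total: 10.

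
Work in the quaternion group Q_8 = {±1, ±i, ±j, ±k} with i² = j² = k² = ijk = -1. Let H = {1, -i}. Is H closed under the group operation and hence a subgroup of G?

-i ∈ H but its inverse i ∉ H, so H is not a subgroup.

No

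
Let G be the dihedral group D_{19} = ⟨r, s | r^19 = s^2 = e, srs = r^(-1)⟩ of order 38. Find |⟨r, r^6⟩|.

19

|⟨r⟩| = 19 and |⟨r^6⟩| = 19, so |H| is a multiple of lcm(19, 19) = 19 and divides |G| = 38.
Closing under the operation: H = {e, r, r^2, r^3, r^4, r^5, r^6, r^7, r^8, r^9, r^10, r^11, r^12, r^13, r^14, r^15, r^16, r^17, r^18}, so |H| = 19.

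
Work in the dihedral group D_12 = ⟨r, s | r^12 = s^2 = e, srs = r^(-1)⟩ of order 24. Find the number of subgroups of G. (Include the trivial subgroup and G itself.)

34

|G| = 24, so by Lagrange every subgroup order divides 24. Divisors: 1, 2, 3, 4, 6, 8, 12, 24.
Subgroups by order — order 1: 1; order 2: 13; order 3: 1; order 4: 7; order 6: 5; order 8: 3; order 12: 3; order 24: 1.
Total: 1 + 13 + 1 + 7 + 5 + 3 + 3 + 1 = 34.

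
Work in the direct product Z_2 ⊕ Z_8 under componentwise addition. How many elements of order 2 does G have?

3

An element (a,b) has order lcm(ord(a), ord(b)); count pairs with lcm equal to 2.
Enumerating gives 3 such elements.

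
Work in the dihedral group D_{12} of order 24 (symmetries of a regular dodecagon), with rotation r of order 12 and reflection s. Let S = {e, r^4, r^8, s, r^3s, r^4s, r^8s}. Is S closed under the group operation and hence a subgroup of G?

No

|S| = 7 does not divide |G| = 24, so by Lagrange S is not a subgroup.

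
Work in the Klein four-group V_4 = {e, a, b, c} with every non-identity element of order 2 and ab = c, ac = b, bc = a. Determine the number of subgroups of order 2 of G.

3

|G| = 4 and 2 | 4, so subgroups of order 2 are possible by Lagrange.
The subgroups of order 2 are: {e, a}; {e, b}; {e, c}.
So G has 3 subgroups of order 2.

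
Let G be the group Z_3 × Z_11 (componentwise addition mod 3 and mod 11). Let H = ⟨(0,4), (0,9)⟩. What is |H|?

11

|⟨(0,4)⟩| = 11 and |⟨(0,9)⟩| = 11, so |H| is a multiple of lcm(11, 11) = 11 and divides |G| = 33.
Closing under the operation: H = {(0,0), (0,1), (0,2), (0,3), (0,4), (0,5), (0,6), (0,7), (0,8), (0,9), (0,10)}, so |H| = 11.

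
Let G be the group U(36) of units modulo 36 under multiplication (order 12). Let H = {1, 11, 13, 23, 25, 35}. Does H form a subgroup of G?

|H| = 6 divides |G| = 12, consistent with Lagrange.
H contains the identity, every element's inverse is in H, and H is closed under ·: it is a subgroup.
In fact H = ⟨23⟩.

Yes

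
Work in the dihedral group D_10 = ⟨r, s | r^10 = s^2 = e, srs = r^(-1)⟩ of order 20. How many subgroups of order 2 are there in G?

11

|G| = 20 and 2 | 20, so subgroups of order 2 are possible by Lagrange.
The subgroups of order 2 are: {e, r^2s}; {e, r^3s}; {e, r^4s}; {e, r^5}; … (11 in all).
So G has 11 subgroups of order 2.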